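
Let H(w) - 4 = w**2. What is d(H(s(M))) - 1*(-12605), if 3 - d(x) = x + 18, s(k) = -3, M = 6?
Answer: 12577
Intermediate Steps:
H(w) = 4 + w**2
d(x) = -15 - x (d(x) = 3 - (x + 18) = 3 - (18 + x) = 3 + (-18 - x) = -15 - x)
d(H(s(M))) - 1*(-12605) = (-15 - (4 + (-3)**2)) - 1*(-12605) = (-15 - (4 + 9)) + 12605 = (-15 - 1*13) + 12605 = (-15 - 13) + 12605 = -28 + 12605 = 12577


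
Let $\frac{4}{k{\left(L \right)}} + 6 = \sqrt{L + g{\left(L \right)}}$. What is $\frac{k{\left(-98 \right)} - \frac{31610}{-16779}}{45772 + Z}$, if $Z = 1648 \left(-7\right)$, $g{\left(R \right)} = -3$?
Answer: $\frac{1963937}{39349540314} - \frac{i \sqrt{101}}{1172583} \approx 4.991 \cdot 10^{-5} - 8.5707 \cdot 10^{-6} i$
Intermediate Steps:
$Z = -11536$
$k{\left(L \right)} = \frac{4}{-6 + \sqrt{-3 + L}}$ ($k{\left(L \right)} = \frac{4}{-6 + \sqrt{L - 3}} = \frac{4}{-6 + \sqrt{-3 + L}}$)
$\frac{k{\left(-98 \right)} - \frac{31610}{-16779}}{45772 + Z} = \frac{\frac{4}{-6 + \sqrt{-3 - 98}} - \frac{31610}{-16779}}{45772 - 11536} = \frac{\frac{4}{-6 + \sqrt{-101}} - - \frac{31610}{16779}}{34236} = \left(\frac{4}{-6 + i \sqrt{101}} + \frac{31610}{16779}\right) \frac{1}{34236} = \left(\frac{31610}{16779} + \frac{4}{-6 + i \sqrt{101}}\right) \frac{1}{34236} = \frac{15805}{287222922} + \frac{1}{8559 \left(-6 + i \sqrt{101}\right)}$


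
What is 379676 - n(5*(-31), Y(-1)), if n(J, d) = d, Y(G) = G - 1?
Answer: 379678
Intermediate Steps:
Y(G) = -1 + G
379676 - n(5*(-31), Y(-1)) = 379676 - (-1 - 1) = 379676 - 1*(-2) = 379676 + 2 = 379678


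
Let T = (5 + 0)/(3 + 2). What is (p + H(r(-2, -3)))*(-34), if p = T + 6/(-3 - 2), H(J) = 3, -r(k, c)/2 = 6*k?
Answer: -476/5 ≈ -95.200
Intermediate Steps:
r(k, c) = -12*k
T = 1 (T = 5/5 = 5*(⅕) = 1)
p = -⅕ (p = 1 + 6/(-3 - 2) = 1 + 6/(-5) = 1 - ⅕*6 = 1 - 6/5 = -⅕ ≈ -0.20000)
(p + H(r(-2, -3)))*(-34) = (-⅕ + 3)*(-34) = (14/5)*(-34) = -476/5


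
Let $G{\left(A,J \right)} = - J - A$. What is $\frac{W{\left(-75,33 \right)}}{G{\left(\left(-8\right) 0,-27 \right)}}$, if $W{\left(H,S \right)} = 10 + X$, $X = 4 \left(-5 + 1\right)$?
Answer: $- \frac{2}{9} \approx -0.22222$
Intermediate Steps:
$X = -16$ ($X = 4 \left(-4\right) = -16$)
$W{\left(H,S \right)} = -6$ ($W{\left(H,S \right)} = 10 - 16 = -6$)
$G{\left(A,J \right)} = - A - J$
$\frac{W{\left(-75,33 \right)}}{G{\left(\left(-8\right) 0,-27 \right)}} = - \frac{6}{- \left(-8\right) 0 - -27} = - \frac{6}{\left(-1\right) 0 + 27} = - \frac{6}{0 + 27} = - \frac{6}{27} = \left(-6\right) \frac{1}{27} = - \frac{2}{9}$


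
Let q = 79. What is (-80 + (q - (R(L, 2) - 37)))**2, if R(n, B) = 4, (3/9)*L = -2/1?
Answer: 1024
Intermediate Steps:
L = -6 (L = 3*(-2/1) = 3*(-2*1) = 3*(-2) = -6)
(-80 + (q - (R(L, 2) - 37)))**2 = (-80 + (79 - (4 - 37)))**2 = (-80 + (79 - 1*(-33)))**2 = (-80 + (79 + 33))**2 = (-80 + 112)**2 = 32**2 = 1024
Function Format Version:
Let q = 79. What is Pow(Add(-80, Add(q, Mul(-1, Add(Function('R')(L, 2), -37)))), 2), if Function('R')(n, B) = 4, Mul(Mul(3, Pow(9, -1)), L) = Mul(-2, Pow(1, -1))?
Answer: 1024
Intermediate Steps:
L = -6 (L = Mul(3, Mul(-2, Pow(1, -1))) = Mul(3, Mul(-2, 1)) = Mul(3, -2) = -6)
Pow(Add(-80, Add(q, Mul(-1, Add(Function('R')(L, 2), -37)))), 2) = Pow(Add(-80, Add(79, Mul(-1, Add(4, -37)))), 2) = Pow(Add(-80, Add(79, Mul(-1, -33))), 2) = Pow(Add(-80, Add(79, 33)), 2) = Pow(Add(-80, 112), 2) = Pow(32, 2) = 1024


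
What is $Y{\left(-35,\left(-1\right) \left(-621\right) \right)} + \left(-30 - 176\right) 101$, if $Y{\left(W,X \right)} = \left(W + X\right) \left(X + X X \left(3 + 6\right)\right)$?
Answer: $2034213734$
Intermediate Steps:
$Y{\left(W,X \right)} = \left(W + X\right) \left(X + 9 X^{2}\right)$ ($Y{\left(W,X \right)} = \left(W + X\right) \left(X + X^{2} \cdot 9\right) = \left(W + X\right) \left(X + 9 X^{2}\right)$)
$Y{\left(-35,\left(-1\right) \left(-621\right) \right)} + \left(-30 - 176\right) 101 = \left(-1\right) \left(-621\right) \left(-35 - -621 + 9 \left(\left(-1\right) \left(-621\right)\right)^{2} + 9 \left(-35\right) \left(\left(-1\right) \left(-621\right)\right)\right) + \left(-30 - 176\right) 101 = 621 \left(-35 + 621 + 9 \cdot 621^{2} + 9 \left(-35\right) 621\right) - 20806 = 621 \left(-35 + 621 + 9 \cdot 385641 - 195615\right) - 20806 = 621 \left(-35 + 621 + 3470769 - 195615\right) - 20806 = 621 \cdot 3275740 - 20806 = 2034234540 - 20806 = 2034213734$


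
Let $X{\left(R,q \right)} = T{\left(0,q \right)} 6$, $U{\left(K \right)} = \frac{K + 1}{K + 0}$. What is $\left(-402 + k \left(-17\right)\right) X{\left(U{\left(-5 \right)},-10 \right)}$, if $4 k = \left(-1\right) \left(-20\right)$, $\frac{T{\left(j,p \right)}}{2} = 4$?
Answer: $-23376$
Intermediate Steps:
$T{\left(j,p \right)} = 8$ ($T{\left(j,p \right)} = 2 \cdot 4 = 8$)
$U{\left(K \right)} = \frac{1 + K}{K}$
$k = 5$ ($k = \frac{\left(-1\right) \left(-20\right)}{4} = \frac{1}{4} \cdot 20 = 5$)
$X{\left(R,q \right)} = 48$ ($X{\left(R,q \right)} = 8 \cdot 6 = 48$)
$\left(-402 + k \left(-17\right)\right) X{\left(U{\left(-5 \right)},-10 \right)} = \left(-402 + 5 \left(-17\right)\right) 48 = \left(-402 - 85\right) 48 = \left(-487\right) 48 = -23376$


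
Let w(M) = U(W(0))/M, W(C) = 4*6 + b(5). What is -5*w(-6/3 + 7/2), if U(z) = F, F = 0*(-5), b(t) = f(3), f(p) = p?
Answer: 0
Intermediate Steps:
b(t) = 3
W(C) = 27 (W(C) = 4*6 + 3 = 24 + 3 = 27)
F = 0
U(z) = 0
w(M) = 0 (w(M) = 0/M = 0)
-5*w(-6/3 + 7/2) = -5*0 = 0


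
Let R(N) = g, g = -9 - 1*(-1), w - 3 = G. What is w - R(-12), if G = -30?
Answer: -19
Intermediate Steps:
w = -27 (w = 3 - 30 = -27)
g = -8 (g = -9 + 1 = -8)
R(N) = -8
w - R(-12) = -27 - 1*(-8) = -27 + 8 = -19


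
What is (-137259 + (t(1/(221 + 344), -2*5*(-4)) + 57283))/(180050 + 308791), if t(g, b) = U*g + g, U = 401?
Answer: -45186038/276195165 ≈ -0.16360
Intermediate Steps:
t(g, b) = 402*g (t(g, b) = 401*g + g = 402*g)
(-137259 + (t(1/(221 + 344), -2*5*(-4)) + 57283))/(180050 + 308791) = (-137259 + (402/(221 + 344) + 57283))/(180050 + 308791) = (-137259 + (402/565 + 57283))/488841 = (-137259 + (402*(1/565) + 57283))*(1/488841) = (-137259 + (402/565 + 57283))*(1/488841) = (-137259 + 32365297/565)*(1/488841) = -45186038/565*1/488841 = -45186038/276195165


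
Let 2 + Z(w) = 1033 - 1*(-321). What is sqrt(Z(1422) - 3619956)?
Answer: 2*I*sqrt(904651) ≈ 1902.3*I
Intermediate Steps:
Z(w) = 1352 (Z(w) = -2 + (1033 - 1*(-321)) = -2 + (1033 + 321) = -2 + 1354 = 1352)
sqrt(Z(1422) - 3619956) = sqrt(1352 - 3619956) = sqrt(-3618604) = 2*I*sqrt(904651)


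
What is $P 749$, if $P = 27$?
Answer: $20223$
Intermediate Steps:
$P 749 = 27 \cdot 749 = 20223$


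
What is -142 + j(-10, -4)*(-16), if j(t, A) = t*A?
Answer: -782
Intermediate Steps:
j(t, A) = A*t
-142 + j(-10, -4)*(-16) = -142 - 4*(-10)*(-16) = -142 + 40*(-16) = -142 - 640 = -782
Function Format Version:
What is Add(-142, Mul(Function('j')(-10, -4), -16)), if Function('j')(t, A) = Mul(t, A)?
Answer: -782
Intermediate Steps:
Function('j')(t, A) = Mul(A, t)
Add(-142, Mul(Function('j')(-10, -4), -16)) = Add(-142, Mul(Mul(-4, -10), -16)) = Add(-142, Mul(40, -16)) = Add(-142, -640) = -782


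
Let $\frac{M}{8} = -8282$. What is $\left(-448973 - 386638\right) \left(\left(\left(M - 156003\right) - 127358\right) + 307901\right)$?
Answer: $34858348476$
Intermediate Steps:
$M = -66256$ ($M = 8 \left(-8282\right) = -66256$)
$\left(-448973 - 386638\right) \left(\left(\left(M - 156003\right) - 127358\right) + 307901\right) = \left(-448973 - 386638\right) \left(\left(\left(-66256 - 156003\right) - 127358\right) + 307901\right) = - 835611 \left(\left(-222259 - 127358\right) + 307901\right) = - 835611 \left(-349617 + 307901\right) = \left(-835611\right) \left(-41716\right) = 34858348476$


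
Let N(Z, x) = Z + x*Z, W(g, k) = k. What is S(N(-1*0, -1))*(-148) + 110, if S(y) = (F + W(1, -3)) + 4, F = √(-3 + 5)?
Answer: -38 - 148*√2 ≈ -247.30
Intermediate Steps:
F = √2 ≈ 1.4142
N(Z, x) = Z + Z*x
S(y) = 1 + √2 (S(y) = (√2 - 3) + 4 = (-3 + √2) + 4 = 1 + √2)
S(N(-1*0, -1))*(-148) + 110 = (1 + √2)*(-148) + 110 = (-148 - 148*√2) + 110 = -38 - 148*√2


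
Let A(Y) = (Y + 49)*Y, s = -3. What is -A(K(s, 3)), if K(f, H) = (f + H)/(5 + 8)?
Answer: 0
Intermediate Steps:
K(f, H) = H/13 + f/13 (K(f, H) = (H + f)/13 = (H + f)*(1/13) = H/13 + f/13)
A(Y) = Y*(49 + Y) (A(Y) = (49 + Y)*Y = Y*(49 + Y))
-A(K(s, 3)) = -((1/13)*3 + (1/13)*(-3))*(49 + ((1/13)*3 + (1/13)*(-3))) = -(3/13 - 3/13)*(49 + (3/13 - 3/13)) = -0*(49 + 0) = -0*49 = -1*0 = 0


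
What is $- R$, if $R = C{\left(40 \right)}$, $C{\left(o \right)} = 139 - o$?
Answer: $-99$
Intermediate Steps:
$R = 99$ ($R = 139 - 40 = 99$)
$- R = \left(-1\right) 99 = -99$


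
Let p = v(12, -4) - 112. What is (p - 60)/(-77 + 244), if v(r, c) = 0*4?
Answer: -172/167 ≈ -1.0299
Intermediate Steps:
v(r, c) = 0
p = -112 (p = 0 - 112 = -112)
(p - 60)/(-77 + 244) = (-112 - 60)/(-77 + 244) = -172/167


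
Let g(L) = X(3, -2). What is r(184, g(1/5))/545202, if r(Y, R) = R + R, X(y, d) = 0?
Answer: 0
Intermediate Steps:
g(L) = 0
r(Y, R) = 2*R
r(184, g(1/5))/545202 = (2*0)/545202 = 0*(1/545202) = 0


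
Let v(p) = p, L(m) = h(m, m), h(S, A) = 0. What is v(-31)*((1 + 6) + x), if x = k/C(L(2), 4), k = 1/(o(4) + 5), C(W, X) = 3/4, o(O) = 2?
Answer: -4681/21 ≈ -222.90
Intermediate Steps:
L(m) = 0
C(W, X) = ¾ (C(W, X) = 3*(¼) = ¾)
k = ⅐ (k = 1/(2 + 5) = 1/7 = ⅐ ≈ 0.14286)
x = 4/21 (x = 1/(7*(¾)) = (⅐)*(4/3) = 4/21 ≈ 0.19048)
v(-31)*((1 + 6) + x) = -31*((1 + 6) + 4/21) = -31*(7 + 4/21) = -31*151/21 = -4681/21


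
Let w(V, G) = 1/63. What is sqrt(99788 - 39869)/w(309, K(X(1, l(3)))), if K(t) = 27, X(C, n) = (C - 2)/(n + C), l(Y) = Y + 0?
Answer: 63*sqrt(59919) ≈ 15421.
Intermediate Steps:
l(Y) = Y
X(C, n) = (-2 + C)/(C + n)
w(V, G) = 1/63
sqrt(99788 - 39869)/w(309, K(X(1, l(3)))) = sqrt(99788 - 39869)/(1/63) = sqrt(59919)*63 = 63*sqrt(59919)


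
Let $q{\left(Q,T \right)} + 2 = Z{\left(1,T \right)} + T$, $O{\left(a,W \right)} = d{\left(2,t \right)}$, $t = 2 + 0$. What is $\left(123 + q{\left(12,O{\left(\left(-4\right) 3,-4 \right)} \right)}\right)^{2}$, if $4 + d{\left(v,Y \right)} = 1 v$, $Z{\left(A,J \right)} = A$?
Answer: $14400$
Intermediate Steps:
$t = 2$
$d{\left(v,Y \right)} = -4 + v$ ($d{\left(v,Y \right)} = -4 + 1 v = -4 + v$)
$O{\left(a,W \right)} = -2$ ($O{\left(a,W \right)} = -4 + 2 = -2$)
$q{\left(Q,T \right)} = -1 + T$ ($q{\left(Q,T \right)} = -2 + \left(1 + T\right) = -1 + T$)
$\left(123 + q{\left(12,O{\left(\left(-4\right) 3,-4 \right)} \right)}\right)^{2} = \left(123 - 3\right)^{2} = 120^{2} = 14400$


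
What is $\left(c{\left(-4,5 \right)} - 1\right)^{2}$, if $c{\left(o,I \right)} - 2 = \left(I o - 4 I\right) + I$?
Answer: $1156$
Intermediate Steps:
$c{\left(o,I \right)} = 2 - 3 I + I o$ ($c{\left(o,I \right)} = 2 + \left(\left(I o - 4 I\right) + I\right) = 2 + \left(\left(- 4 I + I o\right) + I\right) = 2 + \left(- 3 I + I o\right) = 2 - 3 I + I o$)
$\left(c{\left(-4,5 \right)} - 1\right)^{2} = \left(\left(2 - 15 + 5 \left(-4\right)\right) - 1\right)^{2} = \left(\left(2 - 15 - 20\right) - 1\right)^{2} = \left(-33 - 1\right)^{2} = \left(-34\right)^{2} = 1156$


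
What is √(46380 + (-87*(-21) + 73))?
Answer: 2*√12070 ≈ 219.73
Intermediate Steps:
√(46380 + (-87*(-21) + 73)) = √(46380 + (1827 + 73)) = √(46380 + 1900) = √48280 = 2*√12070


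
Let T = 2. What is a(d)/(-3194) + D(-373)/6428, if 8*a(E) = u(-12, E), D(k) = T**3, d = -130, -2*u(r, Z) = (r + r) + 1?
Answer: 65247/82124128 ≈ 0.00079449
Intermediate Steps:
u(r, Z) = -1/2 - r (u(r, Z) = -((r + r) + 1)/2 = -(2*r + 1)/2 = -(1 + 2*r)/2 = -1/2 - r)
D(k) = 8 (D(k) = 2**3 = 8)
a(E) = 23/16 (a(E) = (-1/2 - 1*(-12))/8 = (-1/2 + 12)/8 = (1/8)*(23/2) = 23/16)
a(d)/(-3194) + D(-373)/6428 = (23/16)/(-3194) + 8/6428 = (23/16)*(-1/3194) + 8*(1/6428) = -23/51104 + 2/1607 = 65247/82124128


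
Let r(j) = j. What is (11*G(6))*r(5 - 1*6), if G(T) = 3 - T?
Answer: 33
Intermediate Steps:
(11*G(6))*r(5 - 1*6) = (11*(3 - 1*6))*(5 - 1*6) = (11*(3 - 6))*(5 - 6) = (11*(-3))*(-1) = -33*(-1) = 33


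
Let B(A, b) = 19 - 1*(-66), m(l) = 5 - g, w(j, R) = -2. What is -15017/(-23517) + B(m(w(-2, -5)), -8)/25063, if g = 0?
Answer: 378370016/589406571 ≈ 0.64195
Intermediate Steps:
m(l) = 5 (m(l) = 5 - 1*0 = 5 + 0 = 5)
B(A, b) = 85 (B(A, b) = 19 + 66 = 85)
-15017/(-23517) + B(m(w(-2, -5)), -8)/25063 = -15017/(-23517) + 85/25063 = -15017*(-1/23517) + 85*(1/25063) = 15017/23517 + 85/25063 = 378370016/589406571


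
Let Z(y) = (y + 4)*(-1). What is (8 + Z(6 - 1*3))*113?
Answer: 113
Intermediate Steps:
Z(y) = -4 - y (Z(y) = (4 + y)*(-1) = -4 - y)
(8 + Z(6 - 1*3))*113 = (8 + (-4 - (6 - 1*3)))*113 = (8 + (-4 - (6 - 3)))*113 = (8 + (-4 - 1*3))*113 = (8 + (-4 - 3))*113 = (8 - 7)*113 = 1*113 = 113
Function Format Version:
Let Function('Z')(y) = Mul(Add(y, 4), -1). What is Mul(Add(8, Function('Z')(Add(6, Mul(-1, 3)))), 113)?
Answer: 113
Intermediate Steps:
Function('Z')(y) = Add(-4, Mul(-1, y)) (Function('Z')(y) = Mul(Add(4, y), -1) = Add(-4, Mul(-1, y)))
Mul(Add(8, Function('Z')(Add(6, Mul(-1, 3)))), 113) = Mul(Add(8, Add(-4, Mul(-1, Add(6, Mul(-1, 3))))), 113) = Mul(Add(8, Add(-4, Mul(-1, Add(6, -3)))), 113) = Mul(Add(8, Add(-4, Mul(-1, 3))), 113) = Mul(Add(8, Add(-4, -3)), 113) = Mul(Add(8, -7), 113) = Mul(1, 113) = 113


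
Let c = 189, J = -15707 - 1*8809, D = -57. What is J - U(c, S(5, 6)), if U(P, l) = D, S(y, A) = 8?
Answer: -24459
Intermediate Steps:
J = -24516 (J = -15707 - 8809 = -24516)
U(P, l) = -57
J - U(c, S(5, 6)) = -24516 - 1*(-57) = -24516 + 57 = -24459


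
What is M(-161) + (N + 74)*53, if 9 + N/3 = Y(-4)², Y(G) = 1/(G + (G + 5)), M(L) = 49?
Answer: 7673/3 ≈ 2557.7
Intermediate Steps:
Y(G) = 1/(5 + 2*G) (Y(G) = 1/(G + (5 + G)) = 1/(5 + 2*G))
N = -80/3 (N = -27 + 3*(1/(5 + 2*(-4)))² = -27 + 3*(1/(5 - 8))² = -27 + 3*(1/(-3))² = -27 + 3*(-⅓)² = -27 + 3*(⅑) = -27 + ⅓ = -80/3 ≈ -26.667)
M(-161) + (N + 74)*53 = 49 + (-80/3 + 74)*53 = 49 + (142/3)*53 = 49 + 7526/3 = 7673/3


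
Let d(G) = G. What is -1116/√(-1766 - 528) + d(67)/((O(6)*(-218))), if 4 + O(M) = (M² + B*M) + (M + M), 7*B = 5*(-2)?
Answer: -469/54064 + 18*I*√2294/37 ≈ -0.0086749 + 23.301*I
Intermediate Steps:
B = -10/7 (B = (5*(-2))/7 = (⅐)*(-10) = -10/7 ≈ -1.4286)
O(M) = -4 + M² + 4*M/7 (O(M) = -4 + ((M² - 10*M/7) + (M + M)) = -4 + ((M² - 10*M/7) + 2*M) = -4 + (M² + 4*M/7) = -4 + M² + 4*M/7)
-1116/√(-1766 - 528) + d(67)/((O(6)*(-218))) = -1116/√(-1766 - 528) + 67/(((-4 + 6² + (4/7)*6)*(-218))) = -1116*(-I*√2294/2294) + 67/(((-4 + 36 + 24/7)*(-218))) = -1116*(-I*√2294/2294) + 67/(((248/7)*(-218))) = -(-18)*I*√2294/37 + 67/(-54064/7) = 18*I*√2294/37 + 67*(-7/54064) = 18*I*√2294/37 - 469/54064 = -469/54064 + 18*I*√2294/37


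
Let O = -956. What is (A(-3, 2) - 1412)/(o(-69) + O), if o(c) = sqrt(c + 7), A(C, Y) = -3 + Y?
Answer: 225138/152333 + 471*I*sqrt(62)/304666 ≈ 1.4779 + 0.012173*I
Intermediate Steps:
o(c) = sqrt(7 + c)
(A(-3, 2) - 1412)/(o(-69) + O) = ((-3 + 2) - 1412)/(sqrt(7 - 69) - 956) = (-1 - 1412)/(sqrt(-62) - 956) = -1413/(I*sqrt(62) - 956) = -1413/(-956 + I*sqrt(62))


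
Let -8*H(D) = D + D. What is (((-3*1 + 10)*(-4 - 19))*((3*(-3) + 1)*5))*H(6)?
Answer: -9660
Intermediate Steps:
H(D) = -D/4 (H(D) = -(D + D)/8 = -D/4)
(((-3*1 + 10)*(-4 - 19))*((3*(-3) + 1)*5))*H(6) = (((-3*1 + 10)*(-4 - 19))*((3*(-3) + 1)*5))*(-1/4*6) = (((-3 + 10)*(-23))*((-9 + 1)*5))*(-3/2) = ((7*(-23))*(-8*5))*(-3/2) = -161*(-40)*(-3/2) = 6440*(-3/2) = -9660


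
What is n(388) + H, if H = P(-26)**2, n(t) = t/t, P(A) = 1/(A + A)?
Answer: 2705/2704 ≈ 1.0004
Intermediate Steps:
P(A) = 1/(2*A)
n(t) = 1
H = 1/2704 (H = ((1/2)/(-26))**2 = ((1/2)*(-1/26))**2 = (-1/52)**2 = 1/2704 ≈ 0.00036982)
n(388) + H = 1 + 1/2704 = 2705/2704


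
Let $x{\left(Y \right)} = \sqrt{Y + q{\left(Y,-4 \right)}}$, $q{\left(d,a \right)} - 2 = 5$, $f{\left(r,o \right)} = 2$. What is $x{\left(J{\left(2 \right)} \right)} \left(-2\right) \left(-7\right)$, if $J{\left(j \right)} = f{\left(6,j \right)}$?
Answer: $42$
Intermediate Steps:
$q{\left(d,a \right)} = 7$ ($q{\left(d,a \right)} = 2 + 5 = 7$)
$J{\left(j \right)} = 2$
$x{\left(Y \right)} = \sqrt{7 + Y}$ ($x{\left(Y \right)} = \sqrt{Y + 7} = \sqrt{7 + Y}$)
$x{\left(J{\left(2 \right)} \right)} \left(-2\right) \left(-7\right) = \sqrt{7 + 2} \left(-2\right) \left(-7\right) = \sqrt{9} \left(-2\right) \left(-7\right) = 3 \left(-2\right) \left(-7\right) = \left(-6\right) \left(-7\right) = 42$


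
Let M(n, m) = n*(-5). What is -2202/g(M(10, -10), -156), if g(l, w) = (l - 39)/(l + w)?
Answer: -453612/89 ≈ -5096.8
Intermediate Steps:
M(n, m) = -5*n
g(l, w) = (-39 + l)/(l + w)
-2202/g(M(10, -10), -156) = -2202*(-5*10 - 156)/(-39 - 5*10) = -2202*(-50 - 156)/(-39 - 50) = -2202/(-89/(-206)) = -2202/((-1/206*(-89))) = -2202/89/206 = -2202*206/89 = -453612/89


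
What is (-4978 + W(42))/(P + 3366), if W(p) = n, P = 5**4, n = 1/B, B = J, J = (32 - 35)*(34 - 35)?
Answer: -14933/11973 ≈ -1.2472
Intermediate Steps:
J = 3 (J = -3*(-1) = 3)
B = 3
n = 1/3 ≈ 0.33333
P = 625
W(p) = 1/3
(-4978 + W(42))/(P + 3366) = (-4978 + 1/3)/(625 + 3366) = -14933/3/3991 = -14933/3*1/3991 = -14933/11973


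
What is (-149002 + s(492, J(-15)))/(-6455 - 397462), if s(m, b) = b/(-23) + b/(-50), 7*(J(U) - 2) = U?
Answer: 399822009/1083843950 ≈ 0.36889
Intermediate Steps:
J(U) = 2 + U/7
s(m, b) = -73*b/1150 (s(m, b) = b*(-1/23) + b*(-1/50) = -b/23 - b/50 = -73*b/1150)
(-149002 + s(492, J(-15)))/(-6455 - 397462) = (-149002 - 73*(2 + (1/7)*(-15))/1150)/(-6455 - 397462) = (-149002 - 73*(2 - 15/7)/1150)/(-403917) = (-149002 - 73/1150*(-1/7))*(-1/403917) = (-149002 + 73/8050)*(-1/403917) = -1199466027/8050*(-1/403917) = 399822009/1083843950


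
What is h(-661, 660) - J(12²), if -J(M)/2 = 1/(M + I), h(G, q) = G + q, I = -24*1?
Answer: -59/60 ≈ -0.98333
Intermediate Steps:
I = -24
J(M) = -2/(-24 + M) (J(M) = -2/(M - 24) = -2/(-24 + M))
h(-661, 660) - J(12²) = (-661 + 660) - (-2)/(-24 + 12²) = -1 - (-2)/(-24 + 144) = -1 - (-2)/120 = -1 - 1*(-1/60) = -1 + 1/60 = -59/60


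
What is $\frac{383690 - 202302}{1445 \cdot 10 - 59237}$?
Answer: $- \frac{181388}{44787} \approx -4.05$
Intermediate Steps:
$\frac{383690 - 202302}{1445 \cdot 10 - 59237} = \frac{181388}{14450 - 59237} = \frac{181388}{-44787} = 181388 \left(- \frac{1}{44787}\right) = - \frac{181388}{44787}$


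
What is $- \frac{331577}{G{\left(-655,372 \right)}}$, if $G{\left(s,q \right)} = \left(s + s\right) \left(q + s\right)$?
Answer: $- \frac{331577}{370730} \approx -0.89439$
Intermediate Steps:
$G{\left(s,q \right)} = 2 s \left(q + s\right)$
$- \frac{331577}{G{\left(-655,372 \right)}} = - \frac{331577}{2 \left(-655\right) \left(372 - 655\right)} = - \frac{331577}{2 \left(-655\right) \left(-283\right)} = - \frac{331577}{370730}$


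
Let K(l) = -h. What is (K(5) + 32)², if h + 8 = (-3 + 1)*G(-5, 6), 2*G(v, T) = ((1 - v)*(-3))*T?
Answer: 4624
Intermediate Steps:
G(v, T) = T*(-3 + 3*v)/2 (G(v, T) = (((1 - v)*(-3))*T)/2 = ((-3 + 3*v)*T)/2 = (T*(-3 + 3*v))/2 = T*(-3 + 3*v)/2)
h = 100 (h = -8 + (-3 + 1)*((3/2)*6*(-1 - 5)) = -8 - 3*6*(-6) = -8 - 2*(-54) = -8 + 108 = 100)
K(l) = -100 (K(l) = -1*100 = -100)
(K(5) + 32)² = (-100 + 32)² = (-68)² = 4624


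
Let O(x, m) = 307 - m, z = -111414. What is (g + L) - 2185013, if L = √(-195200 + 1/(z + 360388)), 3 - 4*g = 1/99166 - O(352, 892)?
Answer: -866773711245/396664 + I*√12100067882106226/248974 ≈ -2.1852e+6 + 441.81*I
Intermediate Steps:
g = -57714613/396664 (g = ¾ - (1/99166 - (307 - 1*892))/4 = ¾ - (1/99166 - (307 - 892))/4 = ¾ - (1/99166 - 1*(-585))/4 = ¾ - (1/99166 + 585)/4 = ¾ - ¼*58012111/99166 = ¾ - 58012111/396664 = -57714613/396664 ≈ -145.50)
L = I*√12100067882106226/248974 (L = √(-195200 + 1/(-111414 + 360388)) = √(-195200 + 1/248974) = √(-48599724799/248974) = I*√12100067882106226/248974 ≈ 441.81*I)
(g + L) - 2185013 = (-57714613/396664 + I*√12100067882106226/248974) - 2185013 = -866773711245/396664 + I*√12100067882106226/248974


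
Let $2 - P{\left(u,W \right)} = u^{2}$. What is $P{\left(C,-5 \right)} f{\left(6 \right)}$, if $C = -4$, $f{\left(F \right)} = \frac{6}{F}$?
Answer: $-14$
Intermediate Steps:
$P{\left(u,W \right)} = 2 - u^{2}$
$P{\left(C,-5 \right)} f{\left(6 \right)} = \left(2 - \left(-4\right)^{2}\right) \frac{6}{6} = \left(2 - 16\right) 6 \cdot \frac{1}{6} = \left(2 - 16\right) 1 = \left(-14\right) 1 = -14$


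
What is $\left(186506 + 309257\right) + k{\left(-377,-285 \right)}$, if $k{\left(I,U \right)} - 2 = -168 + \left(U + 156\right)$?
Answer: $495468$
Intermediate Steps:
$k{\left(I,U \right)} = -10 + U$ ($k{\left(I,U \right)} = 2 + \left(-168 + \left(U + 156\right)\right) = 2 + \left(-168 + \left(156 + U\right)\right) = 2 + \left(-12 + U\right) = -10 + U$)
$\left(186506 + 309257\right) + k{\left(-377,-285 \right)} = \left(186506 + 309257\right) - 295 = 495763 - 295 = 495468$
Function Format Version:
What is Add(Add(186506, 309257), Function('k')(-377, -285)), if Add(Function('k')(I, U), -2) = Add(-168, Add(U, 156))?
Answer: 495468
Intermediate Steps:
Function('k')(I, U) = Add(-10, U) (Function('k')(I, U) = Add(2, Add(-168, Add(U, 156))) = Add(2, Add(-168, Add(156, U))) = Add(2, Add(-12, U)) = Add(-10, U))
Add(Add(186506, 309257), Function('k')(-377, -285)) = Add(Add(186506, 309257), Add(-10, -285)) = Add(495763, -295) = 495468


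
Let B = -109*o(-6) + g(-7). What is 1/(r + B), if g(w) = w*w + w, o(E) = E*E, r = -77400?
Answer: -1/81282 ≈ -1.2303e-5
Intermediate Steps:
o(E) = E**2
g(w) = w + w**2 (g(w) = w**2 + w = w + w**2)
B = -3882 (B = -109*(-6)**2 - 7*(1 - 7) = -109*36 - 7*(-6) = -3924 + 42 = -3882)
1/(r + B) = 1/(-77400 - 3882) = 1/(-81282) = -1/81282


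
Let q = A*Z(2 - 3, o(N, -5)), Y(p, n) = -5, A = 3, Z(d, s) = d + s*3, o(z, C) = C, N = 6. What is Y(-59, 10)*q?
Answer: 240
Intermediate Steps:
Z(d, s) = d + 3*s
q = -48 (q = 3*((2 - 3) + 3*(-5)) = 3*(-1 - 15) = 3*(-16) = -48)
Y(-59, 10)*q = -5*(-48) = 240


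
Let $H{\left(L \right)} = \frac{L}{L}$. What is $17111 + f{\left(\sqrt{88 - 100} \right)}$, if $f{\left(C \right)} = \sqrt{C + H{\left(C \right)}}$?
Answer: $17111 + \sqrt{1 + 2 i \sqrt{3}} \approx 17113.0 + 1.1414 i$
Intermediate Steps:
$H{\left(L \right)} = 1$
$f{\left(C \right)} = \sqrt{1 + C}$ ($f{\left(C \right)} = \sqrt{C + 1} = \sqrt{1 + C}$)
$17111 + f{\left(\sqrt{88 - 100} \right)} = 17111 + \sqrt{1 + \sqrt{88 - 100}} = 17111 + \sqrt{1 + \sqrt{-12}} = 17111 + \sqrt{1 + 2 i \sqrt{3}}$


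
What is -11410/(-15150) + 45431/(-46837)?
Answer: -15386948/70958055 ≈ -0.21685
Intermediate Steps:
-11410/(-15150) + 45431/(-46837) = -11410*(-1/15150) + 45431*(-1/46837) = 1141/1515 - 45431/46837 = -15386948/70958055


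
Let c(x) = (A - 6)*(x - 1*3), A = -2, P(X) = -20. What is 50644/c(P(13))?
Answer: 12661/46 ≈ 275.24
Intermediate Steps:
c(x) = 24 - 8*x (c(x) = (-2 - 6)*(x - 1*3) = -8*(x - 3) = -8*(-3 + x) = 24 - 8*x)
50644/c(P(13)) = 50644/(24 - 8*(-20)) = 50644/(24 + 160) = 50644/184 = 50644*(1/184) = 12661/46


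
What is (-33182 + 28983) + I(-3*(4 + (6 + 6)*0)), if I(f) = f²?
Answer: -4055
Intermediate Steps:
(-33182 + 28983) + I(-3*(4 + (6 + 6)*0)) = (-33182 + 28983) + (-3*(4 + (6 + 6)*0))² = -4199 + (-3*(4 + 12*0))² = -4199 + (-3*(4 + 0))² = -4199 + (-3*4)² = -4199 + (-12)² = -4199 + 144 = -4055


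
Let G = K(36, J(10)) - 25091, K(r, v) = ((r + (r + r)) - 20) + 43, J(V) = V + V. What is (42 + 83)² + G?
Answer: -9335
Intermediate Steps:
J(V) = 2*V
K(r, v) = 23 + 3*r (K(r, v) = ((r + 2*r) - 20) + 43 = (3*r - 20) + 43 = (-20 + 3*r) + 43 = 23 + 3*r)
G = -24960 (G = (23 + 3*36) - 25091 = (23 + 108) - 25091 = 131 - 25091 = -24960)
(42 + 83)² + G = (42 + 83)² - 24960 = 125² - 24960 = 15625 - 24960 = -9335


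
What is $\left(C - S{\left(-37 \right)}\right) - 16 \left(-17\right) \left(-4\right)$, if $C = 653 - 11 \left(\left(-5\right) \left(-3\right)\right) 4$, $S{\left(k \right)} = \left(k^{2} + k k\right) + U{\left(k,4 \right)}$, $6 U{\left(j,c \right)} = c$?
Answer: $- \frac{11501}{3} \approx -3833.7$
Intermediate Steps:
$U{\left(j,c \right)} = \frac{c}{6}$
$S{\left(k \right)} = \frac{2}{3} + 2 k^{2}$ ($S{\left(k \right)} = \left(k^{2} + k k\right) + \frac{1}{6} \cdot 4 = \left(k^{2} + k^{2}\right) + \frac{2}{3} = 2 k^{2} + \frac{2}{3} = \frac{2}{3} + 2 k^{2}$)
$C = -7$ ($C = 653 - 11 \cdot 15 \cdot 4 = 653 - 165 \cdot 4 = 653 - 660 = -7$)
$\left(C - S{\left(-37 \right)}\right) - 16 \left(-17\right) \left(-4\right) = \left(-7 - \left(\frac{2}{3} + 2 \left(-37\right)^{2}\right)\right) - 16 \left(-17\right) \left(-4\right) = \left(-7 - \left(\frac{2}{3} + 2 \cdot 1369\right)\right) - \left(-272\right) \left(-4\right) = \left(-7 - \left(\frac{2}{3} + 2738\right)\right) - 1088 = \left(-7 - \frac{8216}{3}\right) - 1088 = - \frac{8237}{3} - 1088 = - \frac{11501}{3}$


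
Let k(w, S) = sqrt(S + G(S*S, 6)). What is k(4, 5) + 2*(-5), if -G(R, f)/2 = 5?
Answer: -10 + I*sqrt(5) ≈ -10.0 + 2.2361*I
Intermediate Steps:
G(R, f) = -10 (G(R, f) = -2*5 = -10)
k(w, S) = sqrt(-10 + S) (k(w, S) = sqrt(S - 10) = sqrt(-10 + S))
k(4, 5) + 2*(-5) = sqrt(-10 + 5) + 2*(-5) = sqrt(-5) - 10 = I*sqrt(5) - 10 = -10 + I*sqrt(5)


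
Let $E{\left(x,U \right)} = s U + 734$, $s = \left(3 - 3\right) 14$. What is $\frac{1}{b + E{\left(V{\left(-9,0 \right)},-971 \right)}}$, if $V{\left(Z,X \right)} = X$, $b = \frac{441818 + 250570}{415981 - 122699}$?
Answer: $\frac{146641}{107980688} \approx 0.001358$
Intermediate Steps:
$s = 0$ ($s = 0 \cdot 14 = 0$)
$b = \frac{346194}{146641}$ ($b = \frac{692388}{293282} = 692388 \cdot \frac{1}{293282} = \frac{346194}{146641} \approx 2.3608$)
$E{\left(x,U \right)} = 734$ ($E{\left(x,U \right)} = 0 U + 734 = 0 + 734 = 734$)
$\frac{1}{b + E{\left(V{\left(-9,0 \right)},-971 \right)}} = \frac{1}{\frac{346194}{146641} + 734} = \frac{1}{\frac{107980688}{146641}} = \frac{146641}{107980688}$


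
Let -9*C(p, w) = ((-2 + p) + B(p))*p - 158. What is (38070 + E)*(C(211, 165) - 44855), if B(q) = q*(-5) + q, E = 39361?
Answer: -20871680912/9 ≈ -2.3191e+9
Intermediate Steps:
B(q) = -4*q (B(q) = -5*q + q = -4*q)
C(p, w) = 158/9 - p*(-2 - 3*p)/9 (C(p, w) = -(((-2 + p) - 4*p)*p - 158)/9 = -((-2 - 3*p)*p - 158)/9 = -(p*(-2 - 3*p) - 158)/9 = -(-158 + p*(-2 - 3*p))/9 = 158/9 - p*(-2 - 3*p)/9)
(38070 + E)*(C(211, 165) - 44855) = (38070 + 39361)*((158/9 + (⅓)*211² + (2/9)*211) - 44855) = 77431*((158/9 + (⅓)*44521 + 422/9) - 44855) = 77431*((158/9 + 44521/3 + 422/9) - 44855) = 77431*(134143/9 - 44855) = 77431*(-269552/9) = -20871680912/9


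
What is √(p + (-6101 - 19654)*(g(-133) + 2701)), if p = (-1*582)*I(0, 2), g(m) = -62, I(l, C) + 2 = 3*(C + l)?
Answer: 27*I*√93237 ≈ 8244.4*I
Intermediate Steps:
I(l, C) = -2 + 3*C + 3*l (I(l, C) = -2 + 3*(C + l) = -2 + (3*C + 3*l) = -2 + 3*C + 3*l)
p = -2328 (p = (-1*582)*(-2 + 3*2 + 3*0) = -582*(-2 + 6 + 0) = -582*4 = -2328)
√(p + (-6101 - 19654)*(g(-133) + 2701)) = √(-2328 + (-6101 - 19654)*(-62 + 2701)) = √(-2328 - 25755*2639) = √(-2328 - 67967445) = √(-67969773) = 27*I*√93237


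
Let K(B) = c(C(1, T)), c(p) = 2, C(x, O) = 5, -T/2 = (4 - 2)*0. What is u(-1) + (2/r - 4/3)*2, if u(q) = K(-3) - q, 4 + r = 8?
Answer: 4/3 ≈ 1.3333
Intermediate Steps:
r = 4 (r = -4 + 8 = 4)
T = 0 (T = -2*(4 - 2)*0 = -4*0 = -2*0 = 0)
K(B) = 2
u(q) = 2 - q
u(-1) + (2/r - 4/3)*2 = (2 - 1*(-1)) + (2/4 - 4/3)*2 = (2 + 1) + (2*(1/4) - 4*1/3)*2 = 3 + (1/2 - 4/3)*2 = 3 - 5/6*2 = 3 - 5/3 = 4/3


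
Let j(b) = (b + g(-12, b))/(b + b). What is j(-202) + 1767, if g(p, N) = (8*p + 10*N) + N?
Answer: 179097/101 ≈ 1773.2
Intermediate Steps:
g(p, N) = 8*p + 11*N
j(b) = (-96 + 12*b)/(2*b) (j(b) = (b + (8*(-12) + 11*b))/(b + b) = (b + (-96 + 11*b))/((2*b)) = (-96 + 12*b)*(1/(2*b)) = (-96 + 12*b)/(2*b))
j(-202) + 1767 = (6 - 48/(-202)) + 1767 = (6 - 48*(-1/202)) + 1767 = (6 + 24/101) + 1767 = 630/101 + 1767 = 179097/101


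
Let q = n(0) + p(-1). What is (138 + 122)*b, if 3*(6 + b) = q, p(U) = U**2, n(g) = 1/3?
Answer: -13000/9 ≈ -1444.4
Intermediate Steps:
n(g) = 1/3
q = 4/3 (q = 1/3 + (-1)**2 = 1/3 + 1 = 4/3 ≈ 1.3333)
b = -50/9 (b = -6 + (1/3)*(4/3) = -6 + 4/9 = -50/9 ≈ -5.5556)
(138 + 122)*b = (138 + 122)*(-50/9) = 260*(-50/9) = -13000/9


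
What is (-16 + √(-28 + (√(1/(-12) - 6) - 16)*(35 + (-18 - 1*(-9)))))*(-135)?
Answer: 2160 - 45*√(-3996 + 39*I*√219) ≈ 1955.1 - 2852.0*I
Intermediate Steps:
(-16 + √(-28 + (√(1/(-12) - 6) - 16)*(35 + (-18 - 1*(-9)))))*(-135) = (-16 + √(-28 + (√(-1/12 - 6) - 16)*(35 + (-18 + 9))))*(-135) = (-16 + √(-28 + (√(-73/12) - 16)*(35 - 9)))*(-135) = (-16 + √(-28 + (I*√219/6 - 16)*26))*(-135) = (-16 + √(-28 + (-16 + I*√219/6)*26))*(-135) = (-16 + √(-28 + (-416 + 13*I*√219/3)))*(-135) = (-16 + √(-444 + 13*I*√219/3))*(-135) = 2160 - 135*√(-444 + 13*I*√219/3)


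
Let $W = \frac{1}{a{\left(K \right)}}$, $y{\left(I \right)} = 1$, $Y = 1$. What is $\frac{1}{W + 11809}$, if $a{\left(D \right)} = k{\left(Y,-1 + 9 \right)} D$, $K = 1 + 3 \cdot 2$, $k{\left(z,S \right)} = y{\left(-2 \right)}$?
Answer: $\frac{7}{82664} \approx 8.468 \cdot 10^{-5}$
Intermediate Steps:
$k{\left(z,S \right)} = 1$
$K = 7$ ($K = 1 + 6 = 7$)
$a{\left(D \right)} = D$ ($a{\left(D \right)} = 1 D = D$)
$W = \frac{1}{7} \approx 0.14286$
$\frac{1}{W + 11809} = \frac{1}{\frac{1}{7} + 11809} = \frac{1}{\frac{82664}{7}} = \frac{7}{82664}$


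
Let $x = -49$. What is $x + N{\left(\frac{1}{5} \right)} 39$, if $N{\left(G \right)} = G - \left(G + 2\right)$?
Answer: $-127$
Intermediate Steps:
$N{\left(G \right)} = -2$ ($N{\left(G \right)} = G - \left(2 + G\right) = -2$)
$x + N{\left(\frac{1}{5} \right)} 39 = -49 - 78 = -127$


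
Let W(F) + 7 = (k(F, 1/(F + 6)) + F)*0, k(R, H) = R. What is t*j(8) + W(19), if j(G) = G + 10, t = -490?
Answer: -8827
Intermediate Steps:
W(F) = -7 (W(F) = -7 + (F + F)*0 = -7 + (2*F)*0 = -7 + 0 = -7)
j(G) = 10 + G
t*j(8) + W(19) = -490*(10 + 8) - 7 = -490*18 - 7 = -8820 - 7 = -8827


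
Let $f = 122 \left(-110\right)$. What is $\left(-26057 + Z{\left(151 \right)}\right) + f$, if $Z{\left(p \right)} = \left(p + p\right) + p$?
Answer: $-39024$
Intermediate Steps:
$f = -13420$
$Z{\left(p \right)} = 3 p$ ($Z{\left(p \right)} = 2 p + p = 3 p$)
$\left(-26057 + Z{\left(151 \right)}\right) + f = \left(-26057 + 3 \cdot 151\right) - 13420 = \left(-26057 + 453\right) - 13420 = -25604 - 13420 = -39024$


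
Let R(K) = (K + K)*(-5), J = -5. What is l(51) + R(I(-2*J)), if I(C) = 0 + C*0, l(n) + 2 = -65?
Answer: -67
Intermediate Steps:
l(n) = -67 (l(n) = -2 - 65 = -67)
I(C) = 0 (I(C) = 0 + 0 = 0)
R(K) = -10*K (R(K) = (2*K)*(-5) = -10*K)
l(51) + R(I(-2*J)) = -67 - 10*0 = -67 + 0 = -67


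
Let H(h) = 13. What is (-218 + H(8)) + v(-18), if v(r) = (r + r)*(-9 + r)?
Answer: 767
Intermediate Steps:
v(r) = 2*r*(-9 + r) (v(r) = (2*r)*(-9 + r) = 2*r*(-9 + r))
(-218 + H(8)) + v(-18) = (-218 + 13) + 2*(-18)*(-9 - 18) = -205 + 2*(-18)*(-27) = -205 + 972 = 767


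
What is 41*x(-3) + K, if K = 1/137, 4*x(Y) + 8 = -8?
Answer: -22467/137 ≈ -163.99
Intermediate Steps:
x(Y) = -4 (x(Y) = -2 + (¼)*(-8) = -2 - 2 = -4)
K = 1/137 ≈ 0.0072993
41*x(-3) + K = 41*(-4) + 1/137 = -164 + 1/137 = -22467/137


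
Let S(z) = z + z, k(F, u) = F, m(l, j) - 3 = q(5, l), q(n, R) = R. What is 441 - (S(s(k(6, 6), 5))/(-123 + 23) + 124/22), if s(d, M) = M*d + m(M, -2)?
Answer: 119934/275 ≈ 436.12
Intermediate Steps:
m(l, j) = 3 + l
s(d, M) = 3 + M + M*d (s(d, M) = M*d + (3 + M) = 3 + M + M*d)
S(z) = 2*z
441 - (S(s(k(6, 6), 5))/(-123 + 23) + 124/22) = 441 - ((2*(3 + 5 + 5*6))/(-123 + 23) + 124/22) = 441 - ((2*(3 + 5 + 30))/(-100) + 124*(1/22)) = 441 - ((2*38)*(-1/100) + 62/11) = 441 - (76*(-1/100) + 62/11) = 441 - (-19/25 + 62/11) = 441 - 1*1341/275 = 441 - 1341/275 = 119934/275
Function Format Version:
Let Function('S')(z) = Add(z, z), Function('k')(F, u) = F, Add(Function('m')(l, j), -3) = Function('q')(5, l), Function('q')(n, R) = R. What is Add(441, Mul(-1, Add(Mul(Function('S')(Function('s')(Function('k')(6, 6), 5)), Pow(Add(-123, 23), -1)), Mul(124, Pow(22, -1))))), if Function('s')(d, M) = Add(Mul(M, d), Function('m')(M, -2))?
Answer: Rational(119934, 275) ≈ 436.12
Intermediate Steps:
Function('m')(l, j) = Add(3, l)
Function('s')(d, M) = Add(3, M, Mul(M, d)) (Function('s')(d, M) = Add(Mul(M, d), Add(3, M)) = Add(3, M, Mul(M, d)))
Function('S')(z) = Mul(2, z)
Add(441, Mul(-1, Add(Mul(Function('S')(Function('s')(Function('k')(6, 6), 5)), Pow(Add(-123, 23), -1)), Mul(124, Pow(22, -1))))) = Add(441, Mul(-1, Add(Mul(Mul(2, Add(3, 5, Mul(5, 6))), Pow(Add(-123, 23), -1)), Mul(124, Pow(22, -1))))) = Add(441, Mul(-1, Add(Mul(Mul(2, Add(3, 5, 30)), Pow(-100, -1)), Mul(124, Rational(1, 22))))) = Add(441, Mul(-1, Add(Mul(Mul(2, 38), Rational(-1, 100)), Rational(62, 11)))) = Add(441, Mul(-1, Add(Mul(76, Rational(-1, 100)), Rational(62, 11)))) = Add(441, Mul(-1, Add(Rational(-19, 25), Rational(62, 11)))) = Add(441, Mul(-1, Rational(1341, 275))) = Add(441, Rational(-1341, 275)) = Rational(119934, 275)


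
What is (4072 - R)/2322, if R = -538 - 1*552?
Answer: 2581/1161 ≈ 2.2231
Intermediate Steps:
R = -1090 (R = -538 - 552 = -1090)
(4072 - R)/2322 = (4072 - 1*(-1090))/2322 = (4072 + 1090)*(1/2322) = 5162*(1/2322) = 2581/1161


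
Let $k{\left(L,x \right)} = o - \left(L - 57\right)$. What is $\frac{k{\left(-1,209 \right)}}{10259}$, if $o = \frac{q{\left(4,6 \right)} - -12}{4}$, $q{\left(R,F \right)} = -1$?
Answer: $\frac{243}{41036} \approx 0.0059216$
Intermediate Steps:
$o = \frac{11}{4}$ ($o = \frac{-1 - -12}{4} = \frac{-1 + 12}{4} = \frac{1}{4} \cdot 11 = \frac{11}{4} \approx 2.75$)
$k{\left(L,x \right)} = \frac{239}{4} - L$ ($k{\left(L,x \right)} = \frac{11}{4} - \left(L - 57\right) = \frac{11}{4} - \left(-57 + L\right) = \frac{239}{4} - L$)
$\frac{k{\left(-1,209 \right)}}{10259} = \frac{\frac{239}{4} - -1}{10259} = \left(\frac{239}{4} + 1\right) \frac{1}{10259} = \frac{243}{4} \cdot \frac{1}{10259} = \frac{243}{41036}$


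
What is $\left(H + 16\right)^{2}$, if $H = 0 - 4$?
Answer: $144$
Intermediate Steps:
$H = -4$
$\left(H + 16\right)^{2} = \left(-4 + 16\right)^{2} = 12^{2} = 144$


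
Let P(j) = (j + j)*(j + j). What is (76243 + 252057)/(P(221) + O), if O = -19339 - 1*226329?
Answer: -82075/12576 ≈ -6.5263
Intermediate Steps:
O = -245668 (O = -19339 - 226329 = -245668)
P(j) = 4*j² (P(j) = (2*j)*(2*j) = 4*j²)
(76243 + 252057)/(P(221) + O) = (76243 + 252057)/(4*221² - 245668) = 328300/(4*48841 - 245668) = 328300/(195364 - 245668) = 328300/(-50304) = 328300*(-1/50304) = -82075/12576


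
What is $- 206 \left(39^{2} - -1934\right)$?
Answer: $-711730$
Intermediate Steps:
$- 206 \left(39^{2} - -1934\right) = - 206 \left(1521 + 1934\right) = \left(-206\right) 3455 = -711730$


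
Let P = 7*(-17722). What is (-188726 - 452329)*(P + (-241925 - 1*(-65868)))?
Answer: 192387657105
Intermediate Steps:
P = -124054
(-188726 - 452329)*(P + (-241925 - 1*(-65868))) = (-188726 - 452329)*(-124054 + (-241925 - 1*(-65868))) = -641055*(-124054 + (-241925 + 65868)) = -641055*(-124054 - 176057) = -641055*(-300111) = 192387657105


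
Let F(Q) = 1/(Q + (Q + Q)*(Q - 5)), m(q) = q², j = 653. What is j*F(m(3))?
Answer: 653/81 ≈ 8.0617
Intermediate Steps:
F(Q) = 1/(Q + 2*Q*(-5 + Q)) (F(Q) = 1/(Q + (2*Q)*(-5 + Q)) = 1/(Q + 2*Q*(-5 + Q)))
j*F(m(3)) = 653*(1/((3²)*(-9 + 2*3²))) = 653*(1/(9*(-9 + 2*9))) = 653*(1/(9*(-9 + 18))) = 653*((⅑)/9) = 653*((⅑)*(⅑)) = 653*(1/81) = 653/81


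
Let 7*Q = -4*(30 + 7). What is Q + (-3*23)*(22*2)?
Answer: -21400/7 ≈ -3057.1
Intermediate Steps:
Q = -148/7 (Q = (-4*(30 + 7))/7 = (-4*37)/7 = (1/7)*(-148) = -148/7 ≈ -21.143)
Q + (-3*23)*(22*2) = -148/7 + (-3*23)*(22*2) = -148/7 - 69*44 = -148/7 - 3036 = -21400/7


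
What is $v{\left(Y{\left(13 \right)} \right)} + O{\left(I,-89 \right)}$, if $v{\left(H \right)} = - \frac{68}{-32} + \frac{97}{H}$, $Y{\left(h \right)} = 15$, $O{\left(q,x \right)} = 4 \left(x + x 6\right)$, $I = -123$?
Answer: $- \frac{298009}{120} \approx -2483.4$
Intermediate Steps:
$O{\left(q,x \right)} = 28 x$ ($O{\left(q,x \right)} = 4 \left(x + 6 x\right) = 4 \cdot 7 x = 28 x$)
$v{\left(H \right)} = \frac{17}{8} + \frac{97}{H}$ ($v{\left(H \right)} = \left(-68\right) \left(- \frac{1}{32}\right) + \frac{97}{H} = \frac{17}{8} + \frac{97}{H}$)
$v{\left(Y{\left(13 \right)} \right)} + O{\left(I,-89 \right)} = \left(\frac{17}{8} + \frac{97}{15}\right) + 28 \left(-89\right) = \left(\frac{17}{8} + 97 \cdot \frac{1}{15}\right) - 2492 = \left(\frac{17}{8} + \frac{97}{15}\right) - 2492 = \frac{1031}{120} - 2492 = - \frac{298009}{120}$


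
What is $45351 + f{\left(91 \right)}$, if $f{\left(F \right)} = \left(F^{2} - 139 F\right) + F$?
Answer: $41074$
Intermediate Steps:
$f{\left(F \right)} = F^{2} - 138 F$
$45351 + f{\left(91 \right)} = 45351 + 91 \left(-138 + 91\right) = 45351 + 91 \left(-47\right) = 45351 - 4277 = 41074$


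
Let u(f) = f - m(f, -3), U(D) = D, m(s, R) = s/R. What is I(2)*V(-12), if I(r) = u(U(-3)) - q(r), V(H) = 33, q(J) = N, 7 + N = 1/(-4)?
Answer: 429/4 ≈ 107.25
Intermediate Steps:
N = -29/4 (N = -7 + 1/(-4) = -7 - ¼ = -29/4 ≈ -7.2500)
q(J) = -29/4
u(f) = 4*f/3 (u(f) = f - f/(-3) = f - f*(-1)/3 = f - (-1)*f/3 = f + f/3 = 4*f/3)
I(r) = 13/4 (I(r) = (4/3)*(-3) - 1*(-29/4) = -4 + 29/4 = 13/4)
I(2)*V(-12) = (13/4)*33 = 429/4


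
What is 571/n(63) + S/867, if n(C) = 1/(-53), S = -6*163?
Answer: -8746333/289 ≈ -30264.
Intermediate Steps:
S = -978
n(C) = -1/53
571/n(63) + S/867 = 571/(-1/53) - 978/867 = 571*(-53) - 978*1/867 = -30263 - 326/289 = -8746333/289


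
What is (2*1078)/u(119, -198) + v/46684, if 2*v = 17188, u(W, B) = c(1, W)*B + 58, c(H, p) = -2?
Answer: 26138095/5298634 ≈ 4.9330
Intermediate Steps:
u(W, B) = 58 - 2*B (u(W, B) = -2*B + 58 = 58 - 2*B)
v = 8594 (v = (½)*17188 = 8594)
(2*1078)/u(119, -198) + v/46684 = (2*1078)/(58 - 2*(-198)) + 8594/46684 = 2156/(58 + 396) + 8594*(1/46684) = 2156/454 + 4297/23342 = 2156*(1/454) + 4297/23342 = 1078/227 + 4297/23342 = 26138095/5298634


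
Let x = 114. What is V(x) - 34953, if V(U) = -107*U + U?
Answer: -47037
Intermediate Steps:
V(U) = -106*U
V(x) - 34953 = -106*114 - 34953 = -12084 - 34953 = -47037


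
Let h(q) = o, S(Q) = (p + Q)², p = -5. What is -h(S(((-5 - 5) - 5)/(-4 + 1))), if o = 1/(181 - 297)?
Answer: 1/116 ≈ 0.0086207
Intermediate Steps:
S(Q) = (-5 + Q)²
o = -1/116 (o = 1/(-116) = -1/116 ≈ -0.0086207)
h(q) = -1/116
-h(S(((-5 - 5) - 5)/(-4 + 1))) = -1*(-1/116) = 1/116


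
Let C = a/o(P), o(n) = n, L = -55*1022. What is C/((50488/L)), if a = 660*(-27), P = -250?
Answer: -5008311/63110 ≈ -79.358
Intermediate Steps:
L = -56210
a = -17820
C = 1782/25 (C = -17820/(-250) = -17820*(-1/250) = 1782/25 ≈ 71.280)
C/((50488/L)) = 1782/(25*((50488/(-56210)))) = 1782/(25*((50488*(-1/56210)))) = 1782/(25*(-25244/28105)) = (1782/25)*(-28105/25244) = -5008311/63110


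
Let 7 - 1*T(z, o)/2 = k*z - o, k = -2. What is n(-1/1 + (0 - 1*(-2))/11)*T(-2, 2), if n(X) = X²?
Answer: 810/121 ≈ 6.6942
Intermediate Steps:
T(z, o) = 14 + 2*o + 4*z (T(z, o) = 14 - 2*(-2*z - o) = 14 - 2*(-o - 2*z) = 14 + (2*o + 4*z) = 14 + 2*o + 4*z)
n(-1/1 + (0 - 1*(-2))/11)*T(-2, 2) = (-1/1 + (0 - 1*(-2))/11)²*(14 + 2*2 + 4*(-2)) = (-1*1 + (0 + 2)*(1/11))²*(14 + 4 - 8) = (-1 + 2*(1/11))²*10 = (-1 + 2/11)²*10 = (-9/11)²*10 = (81/121)*10 = 810/121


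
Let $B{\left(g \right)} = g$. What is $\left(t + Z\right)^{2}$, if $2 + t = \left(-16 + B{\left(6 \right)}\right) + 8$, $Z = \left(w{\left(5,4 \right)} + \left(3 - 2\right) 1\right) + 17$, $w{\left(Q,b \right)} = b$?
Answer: $324$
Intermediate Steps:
$Z = 22$ ($Z = \left(4 + \left(3 - 2\right) 1\right) + 17 = \left(4 + 1 \cdot 1\right) + 17 = \left(4 + 1\right) + 17 = 5 + 17 = 22$)
$t = -4$ ($t = -2 + \left(\left(-16 + 6\right) + 8\right) = -2 + \left(-10 + 8\right) = -2 - 2 = -4$)
$\left(t + Z\right)^{2} = \left(-4 + 22\right)^{2} = 18^{2} = 324$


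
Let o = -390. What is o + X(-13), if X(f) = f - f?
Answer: -390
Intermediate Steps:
X(f) = 0
o + X(-13) = -390 + 0 = -390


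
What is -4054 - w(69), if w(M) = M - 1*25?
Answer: -4098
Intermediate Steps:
w(M) = -25 + M (w(M) = M - 25 = -25 + M)
-4054 - w(69) = -4054 - (-25 + 69) = -4054 - 1*44 = -4054 - 44 = -4098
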